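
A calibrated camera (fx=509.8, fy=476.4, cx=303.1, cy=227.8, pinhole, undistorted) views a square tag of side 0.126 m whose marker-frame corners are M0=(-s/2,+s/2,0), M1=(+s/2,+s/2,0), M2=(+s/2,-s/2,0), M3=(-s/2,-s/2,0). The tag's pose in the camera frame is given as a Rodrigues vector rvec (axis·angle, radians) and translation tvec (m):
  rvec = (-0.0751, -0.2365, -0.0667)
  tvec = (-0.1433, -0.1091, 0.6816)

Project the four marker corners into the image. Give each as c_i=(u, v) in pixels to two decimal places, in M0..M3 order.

Intrinsics K: fx=509.8, fy=476.4, cx=303.1, cy=227.8
Marker side s = 0.126 m; corners in marker frame (Z=0):
  M0 = (-0.0630, +0.0630, 0)
  M1 = (+0.0630, +0.0630, 0)
  M2 = (+0.0630, -0.0630, 0)
  M3 = (-0.0630, -0.0630, 0)
rvec = (-0.0751, -0.2365, -0.0667), |rvec| = θ = 0.25695 rad = 14.722°
Rodrigues: sinθ=0.25413, 1−cosθ=0.03283; R = I + sinθ·[k]× + (1−cosθ)·[k]×²:
    [+0.96998 +0.07480 -0.23142]
    [-0.05714 +0.99498 +0.08212]
    [+0.23640 -0.06643 +0.96938]
t = (-0.1433, -0.1091, 0.6816) m
M0: Pc = R·M0+t = (-0.19970, -0.04282, +0.66252); u = 509.8·(-0.19970)/0.66252 + 303.1 = 149.4371, v = 476.4·(-0.04282)/0.66252 + 227.8 = 197.0119
M1: Pc = R·M1+t = (-0.07748, -0.05002, +0.69231); u = 509.8·(-0.07748)/0.69231 + 303.1 = 246.0461, v = 476.4·(-0.05002)/0.69231 + 227.8 = 193.3826
M2: Pc = R·M2+t = (-0.08690, -0.17538, +0.70068); u = 509.8·(-0.08690)/0.70068 + 303.1 = 239.8703, v = 476.4·(-0.17538)/0.70068 + 227.8 = 108.5545
M3: Pc = R·M3+t = (-0.20912, -0.16818, +0.67089); u = 509.8·(-0.20912)/0.67089 + 303.1 = 144.1925, v = 476.4·(-0.16818)/0.67089 + 227.8 = 108.3724

c0=(149.44, 197.01) c1=(246.05, 193.38) c2=(239.87, 108.55) c3=(144.19, 108.37)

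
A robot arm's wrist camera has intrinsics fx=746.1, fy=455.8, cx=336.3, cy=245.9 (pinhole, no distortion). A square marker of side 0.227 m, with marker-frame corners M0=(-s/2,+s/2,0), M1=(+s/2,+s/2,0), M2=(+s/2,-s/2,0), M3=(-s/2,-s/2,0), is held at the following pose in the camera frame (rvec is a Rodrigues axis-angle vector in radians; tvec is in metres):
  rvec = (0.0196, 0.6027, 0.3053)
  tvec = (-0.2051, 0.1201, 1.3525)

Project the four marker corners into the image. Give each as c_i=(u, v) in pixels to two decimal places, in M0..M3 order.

c0=(166.40, 308.40) c1=(251.49, 337.37) c2=(286.59, 261.75) c3=(196.88, 239.08)

Intrinsics K: fx=746.1, fy=455.8, cx=336.3, cy=245.9
Marker side s = 0.227 m; corners in marker frame (Z=0):
  M0 = (-0.1135, +0.1135, 0)
  M1 = (+0.1135, +0.1135, 0)
  M2 = (+0.1135, -0.1135, 0)
  M3 = (-0.1135, -0.1135, 0)
rvec = (0.0196, 0.6027, 0.3053), |rvec| = θ = 0.67590 rad = 38.726°
Rodrigues: sinθ=0.62560, 1−cosθ=0.21986; R = I + sinθ·[k]× + (1−cosθ)·[k]×²:
    [+0.78033 -0.27689 +0.56073]
    [+0.28826 +0.95496 +0.07041]
    [-0.55497 +0.10669 +0.82500]
t = (-0.2051, 0.1201, 1.3525) m
M0: Pc = R·M0+t = (-0.32509, +0.19577, +1.42760); u = 746.1·(-0.32509)/1.42760 + 336.3 = 166.3969, v = 455.8·(+0.19577)/1.42760 + 245.9 = 308.4049
M1: Pc = R·M1+t = (-0.14796, +0.26121, +1.30162); u = 746.1·(-0.14796)/1.30162 + 336.3 = 251.4880, v = 455.8·(+0.26121)/1.30162 + 245.9 = 337.3687
M2: Pc = R·M2+t = (-0.08511, +0.04443, +1.27740); u = 746.1·(-0.08511)/1.27740 + 336.3 = 286.5922, v = 455.8·(+0.04443)/1.27740 + 245.9 = 261.7535
M3: Pc = R·M3+t = (-0.26224, -0.02101, +1.40338); u = 746.1·(-0.26224)/1.40338 + 336.3 = 196.8814, v = 455.8·(-0.02101)/1.40338 + 245.9 = 239.0776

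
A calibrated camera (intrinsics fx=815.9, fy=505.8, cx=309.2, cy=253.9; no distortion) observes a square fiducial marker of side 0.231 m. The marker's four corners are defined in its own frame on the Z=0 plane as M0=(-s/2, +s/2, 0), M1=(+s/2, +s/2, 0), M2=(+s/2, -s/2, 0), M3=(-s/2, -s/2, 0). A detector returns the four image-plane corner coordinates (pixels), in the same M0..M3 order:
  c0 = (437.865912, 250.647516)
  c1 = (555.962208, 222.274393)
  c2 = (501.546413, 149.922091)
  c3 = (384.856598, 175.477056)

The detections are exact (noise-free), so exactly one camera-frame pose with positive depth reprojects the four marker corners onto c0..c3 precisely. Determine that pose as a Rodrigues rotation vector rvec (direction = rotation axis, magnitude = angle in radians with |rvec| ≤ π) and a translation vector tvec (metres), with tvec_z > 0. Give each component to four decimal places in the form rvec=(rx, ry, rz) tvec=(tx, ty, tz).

Intrinsics K: fx=815.9, fy=505.8, cx=309.2, cy=253.9
Marker side s = 0.231 m; corners in marker frame (Z=0):
  M0 = (-0.1155, +0.1155, 0)
  M1 = (+0.1155, +0.1155, 0)
  M2 = (+0.1155, -0.1155, 0)
  M3 = (-0.1155, -0.1155, 0)
Detected image corners:
  c0 = (437.865912, 250.647516) px
  c1 = (555.962208, 222.274393) px
  c2 = (501.546413, 149.922091) px
  c3 = (384.856598, 175.477056) px
Planar DLT: solve 8×8 A·h = b for H (H[2,2]=1):
  H  [+567.12667 +181.20473 +470.56935]
  H  [-91.61258 +297.41765 +198.91947]
  H  [+0.12545 -0.10927 +1.00000]
B = K⁻¹H; ‖b₁‖=0.703310, ‖b₂‖=0.703310; λ = 2/(‖b₁‖+‖b₂‖) = 1.421849, sign → tz>0 ⇒ λ=+1.421849
r₁ = λ·B[:,0] = (+0.92072,-0.34707,+0.17837); r₂ = λ·B[:,1] = (+0.37466,+0.91405,-0.15536)
r₃ = r₁×r₂ = (-0.10912,+0.20987,+0.97162); SVD([r₁ r₂ r₃]) → R = UVᵀ:
  R  [+0.92072 +0.37466 -0.10912]
  R  [-0.34707 +0.91405 +0.20987]
  R  [+0.17837 -0.15536 +0.97162]
t = (+0.28121, -0.15456, +1.42185) m
tr R = 2.806394; θ = arccos((tr R − 1)/2) = 0.443636 rad = 25.418°
axis k = ((R−Rᵀ)₃₂, (R−Rᵀ)₁₃, (R−Rᵀ)₂₁) / (2 sinθ) = (-0.425453, -0.334903, -0.840732)
rvec = θ·k = (-0.188746, -0.148575, -0.372979)

rvec=(-0.1887, -0.1486, -0.3730) tvec=(0.2812, -0.1546, 1.4218)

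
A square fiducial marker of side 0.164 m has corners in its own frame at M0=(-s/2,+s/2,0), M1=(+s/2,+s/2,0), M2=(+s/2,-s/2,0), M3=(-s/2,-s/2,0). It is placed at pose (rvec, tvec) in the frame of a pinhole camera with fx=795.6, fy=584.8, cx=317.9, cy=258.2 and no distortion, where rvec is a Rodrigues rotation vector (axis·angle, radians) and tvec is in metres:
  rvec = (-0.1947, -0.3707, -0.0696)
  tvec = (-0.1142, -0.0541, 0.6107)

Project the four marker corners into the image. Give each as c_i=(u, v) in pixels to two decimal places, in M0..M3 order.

c0=(62.16, 287.94) c1=(280.43, 280.19) c2=(261.56, 135.92) c3=(51.98, 128.73)

Intrinsics K: fx=795.6, fy=584.8, cx=317.9, cy=258.2
Marker side s = 0.164 m; corners in marker frame (Z=0):
  M0 = (-0.0820, +0.0820, 0)
  M1 = (+0.0820, +0.0820, 0)
  M2 = (+0.0820, -0.0820, 0)
  M3 = (-0.0820, -0.0820, 0)
rvec = (-0.1947, -0.3707, -0.0696), |rvec| = θ = 0.42447 rad = 24.320°
Rodrigues: sinθ=0.41183, 1−cosθ=0.08874; R = I + sinθ·[k]× + (1−cosθ)·[k]×²:
    [+0.92993 +0.10308 -0.35299]
    [-0.03198 +0.97894 +0.20161]
    [+0.36634 -0.17620 +0.91365]
t = (-0.1142, -0.0541, 0.6107) m
M0: Pc = R·M0+t = (-0.18200, +0.02880, +0.56621); u = 795.6·(-0.18200)/0.56621 + 317.9 = 62.1640, v = 584.8·(+0.02880)/0.56621 + 258.2 = 287.9410
M1: Pc = R·M1+t = (-0.02949, +0.02355, +0.62629); u = 795.6·(-0.02949)/0.62629 + 317.9 = 280.4336, v = 584.8·(+0.02355)/0.62629 + 258.2 = 280.1907
M2: Pc = R·M2+t = (-0.04640, -0.13700, +0.65519); u = 795.6·(-0.04640)/0.65519 + 317.9 = 261.5584, v = 584.8·(-0.13700)/0.65519 + 258.2 = 135.9221
M3: Pc = R·M3+t = (-0.19891, -0.13175, +0.59511); u = 795.6·(-0.19891)/0.59511 + 317.9 = 51.9817, v = 584.8·(-0.13175)/0.59511 + 258.2 = 128.7311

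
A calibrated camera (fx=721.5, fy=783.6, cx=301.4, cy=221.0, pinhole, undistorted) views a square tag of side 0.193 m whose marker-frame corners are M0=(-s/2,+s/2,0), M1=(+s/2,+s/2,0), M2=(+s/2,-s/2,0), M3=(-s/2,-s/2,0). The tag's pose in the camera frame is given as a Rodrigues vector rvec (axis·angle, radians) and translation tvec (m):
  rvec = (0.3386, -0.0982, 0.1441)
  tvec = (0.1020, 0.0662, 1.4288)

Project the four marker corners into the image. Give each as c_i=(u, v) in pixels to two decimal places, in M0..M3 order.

c0=(297.31, 299.04) c1=(390.58, 310.58) c2=(410.05, 214.41) c3=(312.91, 200.74)

Intrinsics K: fx=721.5, fy=783.6, cx=301.4, cy=221.0
Marker side s = 0.193 m; corners in marker frame (Z=0):
  M0 = (-0.0965, +0.0965, 0)
  M1 = (+0.0965, +0.0965, 0)
  M2 = (+0.0965, -0.0965, 0)
  M3 = (-0.0965, -0.0965, 0)
rvec = (0.3386, -0.0982, 0.1441), |rvec| = θ = 0.38086 rad = 21.822°
Rodrigues: sinθ=0.37172, 1−cosθ=0.07166; R = I + sinθ·[k]× + (1−cosθ)·[k]×²:
    [+0.98498 -0.15707 -0.07174]
    [+0.12422 +0.93311 -0.33746]
    [+0.11995 +0.32348 +0.93860]
t = (0.1020, 0.0662, 1.4288) m
M0: Pc = R·M0+t = (-0.00821, +0.14426, +1.44844); u = 721.5·(-0.00821)/1.44844 + 301.4 = 297.3117, v = 783.6·(+0.14426)/1.44844 + 221.0 = 299.0429
M1: Pc = R·M1+t = (+0.18189, +0.16823, +1.47159); u = 721.5·(+0.18189)/1.47159 + 301.4 = 390.5798, v = 783.6·(+0.16823)/1.47159 + 221.0 = 310.5808
M2: Pc = R·M2+t = (+0.21221, -0.01186, +1.40916); u = 721.5·(+0.21221)/1.40916 + 301.4 = 410.0518, v = 783.6·(-0.01186)/1.40916 + 221.0 = 214.4061
M3: Pc = R·M3+t = (+0.02211, -0.03583, +1.38601); u = 721.5·(+0.02211)/1.38601 + 301.4 = 312.9077, v = 783.6·(-0.03583)/1.38601 + 221.0 = 200.7420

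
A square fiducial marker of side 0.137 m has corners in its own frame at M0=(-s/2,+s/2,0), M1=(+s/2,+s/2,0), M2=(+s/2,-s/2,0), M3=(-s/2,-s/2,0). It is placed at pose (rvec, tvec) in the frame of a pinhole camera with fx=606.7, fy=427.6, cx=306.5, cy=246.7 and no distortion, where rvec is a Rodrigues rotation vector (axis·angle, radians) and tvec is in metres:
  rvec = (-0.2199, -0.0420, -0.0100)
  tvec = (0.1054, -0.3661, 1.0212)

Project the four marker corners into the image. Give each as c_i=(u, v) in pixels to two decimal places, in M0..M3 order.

c0=(329.45, 119.32) c1=(411.60, 119.75) c2=(407.42, 68.38) c3=(327.62, 67.67)

Intrinsics K: fx=606.7, fy=427.6, cx=306.5, cy=246.7
Marker side s = 0.137 m; corners in marker frame (Z=0):
  M0 = (-0.0685, +0.0685, 0)
  M1 = (+0.0685, +0.0685, 0)
  M2 = (+0.0685, -0.0685, 0)
  M3 = (-0.0685, -0.0685, 0)
rvec = (-0.2199, -0.0420, -0.0100), |rvec| = θ = 0.22410 rad = 12.840°
Rodrigues: sinθ=0.22223, 1−cosθ=0.02501; R = I + sinθ·[k]× + (1−cosθ)·[k]×²:
    [+0.99907 +0.01452 -0.04055]
    [-0.00532 +0.97587 +0.21827]
    [+0.04274 -0.21785 +0.97504]
t = (0.1054, -0.3661, 1.0212) m
M0: Pc = R·M0+t = (+0.03796, -0.29889, +1.00335); u = 606.7·(+0.03796)/1.00335 + 306.5 = 329.4522, v = 427.6·(-0.29889)/1.00335 + 246.7 = 119.3219
M1: Pc = R·M1+t = (+0.17483, -0.29962, +1.00920); u = 606.7·(+0.17483)/1.00920 + 306.5 = 411.6023, v = 427.6·(-0.29962)/1.00920 + 246.7 = 119.7523
M2: Pc = R·M2+t = (+0.17284, -0.43331, +1.03905); u = 606.7·(+0.17284)/1.03905 + 306.5 = 407.4222, v = 427.6·(-0.43331)/1.03905 + 246.7 = 68.3796
M3: Pc = R·M3+t = (+0.03597, -0.43258, +1.03320); u = 606.7·(+0.03597)/1.03320 + 306.5 = 327.6214, v = 427.6·(-0.43258)/1.03320 + 246.7 = 67.6704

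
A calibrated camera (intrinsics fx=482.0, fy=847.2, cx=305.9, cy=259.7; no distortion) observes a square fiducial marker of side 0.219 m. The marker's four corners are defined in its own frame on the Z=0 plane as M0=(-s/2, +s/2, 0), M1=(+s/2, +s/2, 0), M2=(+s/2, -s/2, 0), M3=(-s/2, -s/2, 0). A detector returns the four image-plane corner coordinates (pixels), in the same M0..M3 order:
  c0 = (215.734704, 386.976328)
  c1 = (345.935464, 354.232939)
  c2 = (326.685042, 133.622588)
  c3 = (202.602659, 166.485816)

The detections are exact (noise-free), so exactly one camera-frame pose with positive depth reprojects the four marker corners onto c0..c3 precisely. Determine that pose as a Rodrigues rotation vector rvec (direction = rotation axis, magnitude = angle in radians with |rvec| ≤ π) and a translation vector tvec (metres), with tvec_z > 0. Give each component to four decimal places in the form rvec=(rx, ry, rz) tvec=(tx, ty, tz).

rvec=(-0.1752, 0.0411, -0.1427) tvec=(-0.0571, -0.0018, 0.8200)

Intrinsics K: fx=482.0, fy=847.2, cx=305.9, cy=259.7
Marker side s = 0.219 m; corners in marker frame (Z=0):
  M0 = (-0.1095, +0.1095, 0)
  M1 = (+0.1095, +0.1095, 0)
  M2 = (+0.1095, -0.1095, 0)
  M3 = (-0.1095, -0.1095, 0)
Detected image corners:
  c0 = (215.734704, 386.976328) px
  c1 = (345.935464, 354.232939) px
  c2 = (326.685042, 133.622588) px
  c3 = (202.602659, 166.485816) px
Planar DLT: solve 8×8 A·h = b for H (H[2,2]=1):
  H  [+570.81353 +15.14727 +272.30835]
  H  [-158.77719 +951.01847 +257.79110]
  H  [-0.03451 -0.21534 +1.00000]
B = K⁻¹H; ‖b₁‖=1.219544, ‖b₂‖=1.219544; λ = 2/(‖b₁‖+‖b₂‖) = 0.819978, sign → tz>0 ⇒ λ=+0.819978
r₁ = λ·B[:,0] = (+0.98903,-0.14500,-0.02830); r₂ = λ·B[:,1] = (+0.13783,+0.97459,-0.17658)
r₃ = r₁×r₂ = (+0.05318,+0.17074,+0.98388); SVD([r₁ r₂ r₃]) → R = UVᵀ:
  R  [+0.98903 +0.13783 +0.05318]
  R  [-0.14500 +0.97459 +0.17074]
  R  [-0.02830 -0.17658 +0.98388]
t = (-0.05715, -0.00185, +0.81998) m
tr R = 2.947495; θ = arccos((tr R − 1)/2) = 0.229643 rad = 13.158°
axis k = ((R−Rᵀ)₃₂, (R−Rᵀ)₁₃, (R−Rᵀ)₂₁) / (2 sinθ) = (-0.762894, +0.178974, -0.621257)
rvec = θ·k = (-0.175193, +0.041100, -0.142667)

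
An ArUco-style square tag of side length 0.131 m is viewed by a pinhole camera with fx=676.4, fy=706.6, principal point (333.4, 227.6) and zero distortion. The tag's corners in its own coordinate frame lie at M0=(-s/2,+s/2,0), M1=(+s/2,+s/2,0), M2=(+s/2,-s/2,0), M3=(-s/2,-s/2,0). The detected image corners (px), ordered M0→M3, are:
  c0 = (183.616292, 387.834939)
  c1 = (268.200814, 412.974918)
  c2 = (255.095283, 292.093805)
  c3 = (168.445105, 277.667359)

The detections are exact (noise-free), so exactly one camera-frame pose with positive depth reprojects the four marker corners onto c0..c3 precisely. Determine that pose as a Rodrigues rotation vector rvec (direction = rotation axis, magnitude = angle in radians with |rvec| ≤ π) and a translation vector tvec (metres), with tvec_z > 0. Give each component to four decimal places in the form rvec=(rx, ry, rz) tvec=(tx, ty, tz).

rvec=(0.2518, 0.6124, -0.0067) tvec=(-0.1289, 0.1225, 0.7482)

Intrinsics K: fx=676.4, fy=706.6, cx=333.4, cy=227.6
Marker side s = 0.131 m; corners in marker frame (Z=0):
  M0 = (-0.0655, +0.0655, 0)
  M1 = (+0.0655, +0.0655, 0)
  M2 = (+0.0655, -0.0655, 0)
  M3 = (-0.0655, -0.0655, 0)
Detected image corners:
  c0 = (183.616292, 387.834939) px
  c1 = (268.200814, 412.974918) px
  c2 = (255.095283, 292.093805) px
  c3 = (168.445105, 277.667359) px
Planar DLT: solve 8×8 A·h = b for H (H[2,2]=1):
  H  [+486.87412 +176.12397 +216.84906]
  H  [-108.89917 +985.99051 +343.32196]
  H  [-0.76098 +0.30984 +1.00000]
B = K⁻¹H; ‖b₁‖=1.336478, ‖b₂‖=1.336478; λ = 2/(‖b₁‖+‖b₂‖) = 0.748236, sign → tz>0 ⇒ λ=+0.748236
r₁ = λ·B[:,0] = (+0.81924,+0.06809,-0.56940); r₂ = λ·B[:,1] = (+0.08056,+0.96941,+0.23183)
r₃ = r₁×r₂ = (+0.56777,-0.23579,+0.78870); SVD([r₁ r₂ r₃]) → R = UVᵀ:
  R  [+0.81924 +0.08056 +0.56777]
  R  [+0.06809 +0.96941 -0.23579]
  R  [-0.56940 +0.23183 +0.78870]
t = (-0.12893, +0.12254, +0.74824) m
tr R = 2.577350; θ = arccos((tr R − 1)/2) = 0.662145 rad = 37.938°
axis k = ((R−Rᵀ)₃₂, (R−Rᵀ)₁₃, (R−Rᵀ)₂₁) / (2 sinθ) = (+0.380301, +0.924807, -0.010140)
rvec = θ·k = (+0.251815, +0.612357, -0.006714)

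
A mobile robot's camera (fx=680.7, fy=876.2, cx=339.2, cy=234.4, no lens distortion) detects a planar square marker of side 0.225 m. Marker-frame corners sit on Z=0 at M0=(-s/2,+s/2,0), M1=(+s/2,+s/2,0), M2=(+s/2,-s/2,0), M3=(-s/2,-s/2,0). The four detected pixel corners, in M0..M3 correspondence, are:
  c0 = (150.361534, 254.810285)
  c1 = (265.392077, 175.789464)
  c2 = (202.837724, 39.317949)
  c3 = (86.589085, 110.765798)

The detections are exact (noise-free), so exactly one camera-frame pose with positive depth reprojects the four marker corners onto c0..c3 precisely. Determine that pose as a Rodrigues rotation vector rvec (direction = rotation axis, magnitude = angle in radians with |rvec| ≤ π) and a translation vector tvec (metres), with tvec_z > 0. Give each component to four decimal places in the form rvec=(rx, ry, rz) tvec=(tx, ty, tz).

rvec=(-0.1421, -0.2209, -0.5250) tvec=(-0.2836, -0.1234, 1.1932)

Intrinsics K: fx=680.7, fy=876.2, cx=339.2, cy=234.4
Marker side s = 0.225 m; corners in marker frame (Z=0):
  M0 = (-0.1125, +0.1125, 0)
  M1 = (+0.1125, +0.1125, 0)
  M2 = (+0.1125, -0.1125, 0)
  M3 = (-0.1125, -0.1125, 0)
Detected image corners:
  c0 = (150.361534, 254.810285) px
  c1 = (265.392077, 175.789464) px
  c2 = (202.837724, 39.317949) px
  c3 = (86.589085, 110.765798) px
Planar DLT: solve 8×8 A·h = b for H (H[2,2]=1):
  H  [+550.11672 +269.17548 +177.39714]
  H  [-304.48925 +613.52065 +143.78914]
  H  [+0.20501 -0.06517 +1.00000]
B = K⁻¹H; ‖b₁‖=0.838070, ‖b₂‖=0.838070; λ = 2/(‖b₁‖+‖b₂‖) = 1.193218, sign → tz>0 ⇒ λ=+1.193218
r₁ = λ·B[:,0] = (+0.84241,-0.48010,+0.24463); r₂ = λ·B[:,1] = (+0.51059,+0.85630,-0.07776)
r₃ = r₁×r₂ = (-0.17214,+0.19041,+0.96649); SVD([r₁ r₂ r₃]) → R = UVᵀ:
  R  [+0.84241 +0.51059 -0.17214]
  R  [-0.48010 +0.85630 +0.19041]
  R  [+0.24463 -0.07776 +0.96649]
t = (-0.28363, -0.12339, +1.19322) m
tr R = 2.665209; θ = arccos((tr R − 1)/2) = 0.587003 rad = 33.633°
axis k = ((R−Rᵀ)₃₂, (R−Rᵀ)₁₃, (R−Rᵀ)₂₁) / (2 sinθ) = (-0.242083, -0.376237, -0.894339)
rvec = θ·k = (-0.142104, -0.220852, -0.524979)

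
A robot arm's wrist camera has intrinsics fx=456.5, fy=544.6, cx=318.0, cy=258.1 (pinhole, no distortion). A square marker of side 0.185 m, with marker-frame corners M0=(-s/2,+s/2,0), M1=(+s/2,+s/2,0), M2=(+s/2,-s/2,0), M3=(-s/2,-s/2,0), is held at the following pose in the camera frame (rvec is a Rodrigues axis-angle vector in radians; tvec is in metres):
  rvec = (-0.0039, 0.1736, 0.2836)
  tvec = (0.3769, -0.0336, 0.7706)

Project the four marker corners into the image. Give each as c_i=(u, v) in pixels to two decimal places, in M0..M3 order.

c0=(470.69, 278.47) c1=(582.57, 316.35) c2=(615.17, 188.16) c3=(501.44, 155.27)

Intrinsics K: fx=456.5, fy=544.6, cx=318.0, cy=258.1
Marker side s = 0.185 m; corners in marker frame (Z=0):
  M0 = (-0.0925, +0.0925, 0)
  M1 = (+0.0925, +0.0925, 0)
  M2 = (+0.0925, -0.0925, 0)
  M3 = (-0.0925, -0.0925, 0)
rvec = (-0.0039, 0.1736, 0.2836), |rvec| = θ = 0.33254 rad = 19.053°
Rodrigues: sinθ=0.32644, 1−cosθ=0.05478; R = I + sinθ·[k]× + (1−cosθ)·[k]×²:
    [+0.94522 -0.27874 +0.16987]
    [+0.27807 +0.96015 +0.02822]
    [-0.17097 +0.02056 +0.98506]
t = (0.3769, -0.0336, 0.7706) m
M0: Pc = R·M0+t = (+0.26368, +0.02949, +0.78832); u = 456.5·(+0.26368)/0.78832 + 318.0 = 470.6944, v = 544.6·(+0.02949)/0.78832 + 258.1 = 278.4746
M1: Pc = R·M1+t = (+0.43855, +0.08093, +0.75669); u = 456.5·(+0.43855)/0.75669 + 318.0 = 582.5717, v = 544.6·(+0.08093)/0.75669 + 258.1 = 316.3500
M2: Pc = R·M2+t = (+0.49012, -0.09669, +0.75288); u = 456.5·(+0.49012)/0.75288 + 318.0 = 615.1750, v = 544.6·(-0.09669)/0.75288 + 258.1 = 188.1573
M3: Pc = R·M3+t = (+0.31525, -0.14813, +0.78451); u = 456.5·(+0.31525)/0.78451 + 318.0 = 501.4408, v = 544.6·(-0.14813)/0.78451 + 258.1 = 155.2664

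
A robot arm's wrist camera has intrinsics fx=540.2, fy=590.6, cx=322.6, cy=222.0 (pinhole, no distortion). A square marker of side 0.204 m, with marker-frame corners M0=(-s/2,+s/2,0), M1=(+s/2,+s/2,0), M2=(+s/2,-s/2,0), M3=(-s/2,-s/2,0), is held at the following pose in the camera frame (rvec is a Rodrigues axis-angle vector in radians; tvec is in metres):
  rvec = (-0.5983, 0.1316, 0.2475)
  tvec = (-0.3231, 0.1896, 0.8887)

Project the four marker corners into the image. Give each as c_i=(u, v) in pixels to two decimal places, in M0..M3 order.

c0=(38.65, 396.00) c1=(155.15, 432.85) c2=(207.05, 303.68) c3=(101.75, 276.33)

Intrinsics K: fx=540.2, fy=590.6, cx=322.6, cy=222.0
Marker side s = 0.204 m; corners in marker frame (Z=0):
  M0 = (-0.1020, +0.1020, 0)
  M1 = (+0.1020, +0.1020, 0)
  M2 = (+0.1020, -0.1020, 0)
  M3 = (-0.1020, -0.1020, 0)
rvec = (-0.5983, 0.1316, 0.2475), |rvec| = θ = 0.66071 rad = 37.856°
Rodrigues: sinθ=0.61368, 1−cosθ=0.21044; R = I + sinθ·[k]× + (1−cosθ)·[k]×²:
    [+0.96212 -0.26784 +0.05085]
    [+0.19193 +0.79791 +0.57141]
    [-0.19362 -0.54001 +0.81909]
t = (-0.3231, 0.1896, 0.8887) m
M0: Pc = R·M0+t = (-0.44856, +0.25141, +0.85337); u = 540.2·(-0.44856)/0.85337 + 322.6 = 38.6547, v = 590.6·(+0.25141)/0.85337 + 222.0 = 395.9961
M1: Pc = R·M1+t = (-0.25228, +0.29056, +0.81387); u = 540.2·(-0.25228)/0.81387 + 322.6 = 155.1490, v = 590.6·(+0.29056)/0.81387 + 222.0 = 432.8522
M2: Pc = R·M2+t = (-0.19764, +0.12779, +0.92403); u = 540.2·(-0.19764)/0.92403 + 322.6 = 207.0549, v = 590.6·(+0.12779)/0.92403 + 222.0 = 303.6777
M3: Pc = R·M3+t = (-0.39392, +0.08864, +0.96353); u = 540.2·(-0.39392)/0.96353 + 322.6 = 101.7518, v = 590.6·(+0.08864)/0.96353 + 222.0 = 276.3306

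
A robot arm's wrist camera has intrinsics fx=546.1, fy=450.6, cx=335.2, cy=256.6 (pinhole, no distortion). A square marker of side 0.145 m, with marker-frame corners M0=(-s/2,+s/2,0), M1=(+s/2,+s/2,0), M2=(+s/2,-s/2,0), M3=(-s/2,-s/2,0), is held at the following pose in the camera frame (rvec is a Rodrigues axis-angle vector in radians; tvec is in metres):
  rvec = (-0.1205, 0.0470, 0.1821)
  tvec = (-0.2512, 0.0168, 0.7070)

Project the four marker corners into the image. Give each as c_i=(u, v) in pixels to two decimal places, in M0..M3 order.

Intrinsics K: fx=546.1, fy=450.6, cx=335.2, cy=256.6
Marker side s = 0.145 m; corners in marker frame (Z=0):
  M0 = (-0.0725, +0.0725, 0)
  M1 = (+0.0725, +0.0725, 0)
  M2 = (+0.0725, -0.0725, 0)
  M3 = (-0.0725, -0.0725, 0)
rvec = (-0.1205, 0.0470, 0.1821), |rvec| = θ = 0.22336 rad = 12.798°
Rodrigues: sinθ=0.22151, 1−cosθ=0.02484; R = I + sinθ·[k]× + (1−cosθ)·[k]×²:
    [+0.98239 -0.18341 +0.03568]
    [+0.17777 +0.97626 +0.12376]
    [-0.05754 -0.11524 +0.99167]
t = (-0.2512, 0.0168, 0.7070) m
M0: Pc = R·M0+t = (-0.33572, +0.07469, +0.70282); u = 546.1·(-0.33572)/0.70282 + 335.2 = 74.3398, v = 450.6·(+0.07469)/0.70282 + 256.6 = 304.4866
M1: Pc = R·M1+t = (-0.19327, +0.10047, +0.69447); u = 546.1·(-0.19327)/0.69447 + 335.2 = 183.2188, v = 450.6·(+0.10047)/0.69447 + 256.6 = 321.7867
M2: Pc = R·M2+t = (-0.16668, -0.04109, +0.71118); u = 546.1·(-0.16668)/0.71118 + 335.2 = 207.2109, v = 450.6·(-0.04109)/0.71118 + 256.6 = 230.5654
M3: Pc = R·M3+t = (-0.30913, -0.06687, +0.71953); u = 546.1·(-0.30913)/0.71953 + 335.2 = 100.5821, v = 450.6·(-0.06687)/0.71953 + 256.6 = 214.7248

c0=(74.34, 304.49) c1=(183.22, 321.79) c2=(207.21, 230.57) c3=(100.58, 214.72)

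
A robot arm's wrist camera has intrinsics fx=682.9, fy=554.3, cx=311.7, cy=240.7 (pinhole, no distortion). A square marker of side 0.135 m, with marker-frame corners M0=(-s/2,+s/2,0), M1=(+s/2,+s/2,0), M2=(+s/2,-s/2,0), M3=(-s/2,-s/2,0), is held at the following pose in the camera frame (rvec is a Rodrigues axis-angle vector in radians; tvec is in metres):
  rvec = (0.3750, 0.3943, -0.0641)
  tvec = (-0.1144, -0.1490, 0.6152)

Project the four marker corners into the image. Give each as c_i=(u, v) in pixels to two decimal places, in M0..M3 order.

c0=(139.40, 168.12) c1=(263.55, 163.29) c2=(237.92, 34.03) c3=(106.60, 50.13)

Intrinsics K: fx=682.9, fy=554.3, cx=311.7, cy=240.7
Marker side s = 0.135 m; corners in marker frame (Z=0):
  M0 = (-0.0675, +0.0675, 0)
  M1 = (+0.0675, +0.0675, 0)
  M2 = (+0.0675, -0.0675, 0)
  M3 = (-0.0675, -0.0675, 0)
rvec = (0.3750, 0.3943, -0.0641), |rvec| = θ = 0.54791 rad = 31.393°
Rodrigues: sinθ=0.52091, 1−cosθ=0.14639; R = I + sinθ·[k]× + (1−cosθ)·[k]×²:
    [+0.92219 +0.13304 +0.36314]
    [+0.01116 +0.92943 -0.36884]
    [-0.38659 +0.34419 +0.85562]
t = (-0.1144, -0.1490, 0.6152) m
M0: Pc = R·M0+t = (-0.16767, -0.08702, +0.66453); u = 682.9·(-0.16767)/0.66453 + 311.7 = 139.3972, v = 554.3·(-0.08702)/0.66453 + 240.7 = 168.1168
M1: Pc = R·M1+t = (-0.04317, -0.08551, +0.61234); u = 682.9·(-0.04317)/0.61234 + 311.7 = 263.5529, v = 554.3·(-0.08551)/0.61234 + 240.7 = 163.2943
M2: Pc = R·M2+t = (-0.06113, -0.21098, +0.56587); u = 682.9·(-0.06113)/0.56587 + 311.7 = 237.9245, v = 554.3·(-0.21098)/0.56587 + 240.7 = 34.0318
M3: Pc = R·M3+t = (-0.18563, -0.21249, +0.61806); u = 682.9·(-0.18563)/0.61806 + 311.7 = 106.5987, v = 554.3·(-0.21249)/0.61806 + 240.7 = 50.1317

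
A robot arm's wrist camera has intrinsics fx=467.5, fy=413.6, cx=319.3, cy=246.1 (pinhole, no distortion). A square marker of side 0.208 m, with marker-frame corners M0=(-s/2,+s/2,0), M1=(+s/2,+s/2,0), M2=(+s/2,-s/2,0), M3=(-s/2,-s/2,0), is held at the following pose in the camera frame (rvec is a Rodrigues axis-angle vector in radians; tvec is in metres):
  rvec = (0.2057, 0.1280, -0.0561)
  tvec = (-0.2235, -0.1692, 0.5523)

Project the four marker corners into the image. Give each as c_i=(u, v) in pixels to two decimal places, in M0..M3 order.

c0=(64.91, 201.60) c1=(224.54, 192.89) c2=(204.04, 26.20) c3=(33.26, 44.00)

Intrinsics K: fx=467.5, fy=413.6, cx=319.3, cy=246.1
Marker side s = 0.208 m; corners in marker frame (Z=0):
  M0 = (-0.1040, +0.1040, 0)
  M1 = (+0.1040, +0.1040, 0)
  M2 = (+0.1040, -0.1040, 0)
  M3 = (-0.1040, -0.1040, 0)
rvec = (0.2057, 0.1280, -0.0561), |rvec| = θ = 0.24868 rad = 14.249°
Rodrigues: sinθ=0.24613, 1−cosθ=0.03076; R = I + sinθ·[k]× + (1−cosθ)·[k]×²:
    [+0.99028 +0.06862 +0.12094]
    [-0.04243 +0.97739 -0.20716]
    [-0.13242 +0.20001 +0.97080]
t = (-0.2235, -0.1692, 0.5523) m
M0: Pc = R·M0+t = (-0.31935, -0.06314, +0.58687); u = 467.5·(-0.31935)/0.58687 + 319.3 = 64.9053, v = 413.6·(-0.06314)/0.58687 + 246.1 = 201.6024
M1: Pc = R·M1+t = (-0.11337, -0.07196, +0.55933); u = 467.5·(-0.11337)/0.55933 + 319.3 = 224.5396, v = 413.6·(-0.07196)/0.55933 + 246.1 = 192.8856
M2: Pc = R·M2+t = (-0.12765, -0.27526, +0.51773); u = 467.5·(-0.12765)/0.51773 + 319.3 = 204.0365, v = 413.6·(-0.27526)/0.51773 + 246.1 = 26.2004
M3: Pc = R·M3+t = (-0.33363, -0.26644, +0.54527); u = 467.5·(-0.33363)/0.54527 + 319.3 = 33.2582, v = 413.6·(-0.26644)/0.54527 + 246.1 = 44.0024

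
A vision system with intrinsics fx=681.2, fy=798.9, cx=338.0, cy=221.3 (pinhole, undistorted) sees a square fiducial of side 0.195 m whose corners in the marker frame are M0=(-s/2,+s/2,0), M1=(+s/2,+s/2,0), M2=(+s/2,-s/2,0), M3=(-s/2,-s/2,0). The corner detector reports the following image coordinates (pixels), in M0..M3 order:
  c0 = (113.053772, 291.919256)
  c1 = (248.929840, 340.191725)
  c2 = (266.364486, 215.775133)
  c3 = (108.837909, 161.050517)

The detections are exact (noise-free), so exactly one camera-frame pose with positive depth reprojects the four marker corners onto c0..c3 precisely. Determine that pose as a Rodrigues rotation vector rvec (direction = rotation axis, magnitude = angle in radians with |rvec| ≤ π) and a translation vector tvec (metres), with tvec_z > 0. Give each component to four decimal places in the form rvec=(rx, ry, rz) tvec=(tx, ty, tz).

rvec=(0.7008, 0.1393, 0.2609) tvec=(-0.1958, 0.0384, 0.8644)

Intrinsics K: fx=681.2, fy=798.9, cx=338.0, cy=221.3
Marker side s = 0.195 m; corners in marker frame (Z=0):
  M0 = (-0.0975, +0.0975, 0)
  M1 = (+0.0975, +0.0975, 0)
  M2 = (+0.0975, -0.0975, 0)
  M3 = (-0.0975, -0.0975, 0)
Detected image corners:
  c0 = (113.053772, 291.919256) px
  c1 = (248.929840, 340.191725) px
  c2 = (266.364486, 215.775133) px
  c3 = (108.837909, 161.050517) px
Planar DLT: solve 8×8 A·h = b for H (H[2,2]=1):
  H  [+739.87974 +105.45622 +183.72930]
  H  [+251.45042 +845.03489 +256.81717]
  H  [-0.04530 +0.75479 +1.00000]
B = K⁻¹H; ‖b₁‖=1.156812, ‖b₂‖=1.156812; λ = 2/(‖b₁‖+‖b₂‖) = 0.864445, sign → tz>0 ⇒ λ=+0.864445
r₁ = λ·B[:,0] = (+0.95834,+0.28293,-0.03916); r₂ = λ·B[:,1] = (-0.18992,+0.73363,+0.65247)
r₃ = r₁×r₂ = (+0.21333,-0.61786,+0.75680); SVD([r₁ r₂ r₃]) → R = UVᵀ:
  R  [+0.95834 -0.18992 +0.21333]
  R  [+0.28293 +0.73363 -0.61786]
  R  [-0.03916 +0.65247 +0.75680]
t = (-0.19577, +0.03843, +0.86444) m
tr R = 2.448764; θ = arccos((tr R − 1)/2) = 0.760659 rad = 43.583°
axis k = ((R−Rᵀ)₃₂, (R−Rᵀ)₁₃, (R−Rᵀ)₂₁) / (2 sinθ) = (+0.921332, +0.183128, +0.342945)
rvec = θ·k = (+0.700819, +0.139298, +0.260864)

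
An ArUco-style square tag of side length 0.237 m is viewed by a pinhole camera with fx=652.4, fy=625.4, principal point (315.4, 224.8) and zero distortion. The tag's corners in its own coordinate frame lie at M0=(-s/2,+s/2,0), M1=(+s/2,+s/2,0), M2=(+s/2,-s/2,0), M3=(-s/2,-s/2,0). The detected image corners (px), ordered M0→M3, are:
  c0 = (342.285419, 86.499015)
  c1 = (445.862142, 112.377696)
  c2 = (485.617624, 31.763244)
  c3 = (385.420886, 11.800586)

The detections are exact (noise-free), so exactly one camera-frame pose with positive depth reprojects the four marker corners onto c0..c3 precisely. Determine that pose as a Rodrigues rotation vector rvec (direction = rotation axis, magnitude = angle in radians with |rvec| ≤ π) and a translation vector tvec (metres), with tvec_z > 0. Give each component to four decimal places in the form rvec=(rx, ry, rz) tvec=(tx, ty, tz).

Intrinsics K: fx=652.4, fy=625.4, cx=315.4, cy=224.8
Marker side s = 0.237 m; corners in marker frame (Z=0):
  M0 = (-0.1185, +0.1185, 0)
  M1 = (+0.1185, +0.1185, 0)
  M2 = (+0.1185, -0.1185, 0)
  M3 = (-0.1185, -0.1185, 0)
Detected image corners:
  c0 = (342.285419, 86.499015) px
  c1 = (445.862142, 112.377696) px
  c2 = (485.617624, 31.763244) px
  c3 = (385.420886, 11.800586) px
Planar DLT: solve 8×8 A·h = b for H (H[2,2]=1):
  H  [+325.95654 -275.34744 +413.88027]
  H  [+81.19554 +312.64430 +59.15834]
  H  [-0.25010 -0.24171 +1.00000]
B = K⁻¹H; ‖b₁‖=0.704200, ‖b₂‖=0.704200; λ = 2/(‖b₁‖+‖b₂‖) = 1.420051, sign → tz>0 ⇒ λ=+1.420051
r₁ = λ·B[:,0] = (+0.88119,+0.31203,-0.35516); r₂ = λ·B[:,1] = (-0.43340,+0.83328,-0.34324)
r₃ = r₁×r₂ = (+0.18884,+0.45639,+0.86951); SVD([r₁ r₂ r₃]) → R = UVᵀ:
  R  [+0.88119 -0.43340 +0.18884]
  R  [+0.31203 +0.83328 +0.45639]
  R  [-0.35516 -0.34324 +0.86951]
t = (+0.21436, -0.37611, +1.42005) m
tr R = 2.583983; θ = arccos((tr R − 1)/2) = 0.656732 rad = 37.628°
axis k = ((R−Rᵀ)₃₂, (R−Rᵀ)₁₃, (R−Rᵀ)₂₁) / (2 sinθ) = (-0.654861, +0.445513, +0.610471)
rvec = θ·k = (-0.430069, +0.292583, +0.400916)

rvec=(-0.4301, 0.2926, 0.4009) tvec=(0.2144, -0.3761, 1.4201)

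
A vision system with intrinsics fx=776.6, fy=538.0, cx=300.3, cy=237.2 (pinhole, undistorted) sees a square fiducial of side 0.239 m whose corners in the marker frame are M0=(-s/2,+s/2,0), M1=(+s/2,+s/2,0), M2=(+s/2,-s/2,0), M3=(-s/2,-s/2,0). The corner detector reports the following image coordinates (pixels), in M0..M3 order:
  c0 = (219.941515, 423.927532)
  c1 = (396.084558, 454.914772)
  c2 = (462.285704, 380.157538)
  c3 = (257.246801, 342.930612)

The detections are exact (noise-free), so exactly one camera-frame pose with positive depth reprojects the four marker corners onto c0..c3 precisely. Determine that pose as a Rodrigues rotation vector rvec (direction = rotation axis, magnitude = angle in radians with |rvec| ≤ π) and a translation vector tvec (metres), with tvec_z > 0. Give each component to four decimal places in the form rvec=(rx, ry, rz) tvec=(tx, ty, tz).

rvec=(0.6602, 0.0412, 0.2724) tvec=(0.0390, 0.2913, 0.9419)

Intrinsics K: fx=776.6, fy=538.0, cx=300.3, cy=237.2
Marker side s = 0.239 m; corners in marker frame (Z=0):
  M0 = (-0.1195, +0.1195, 0)
  M1 = (+0.1195, +0.1195, 0)
  M2 = (+0.1195, -0.1195, 0)
  M3 = (-0.1195, -0.1195, 0)
Detected image corners:
  c0 = (219.941515, 423.927532) px
  c1 = (396.084558, 454.914772) px
  c2 = (462.285704, 380.157538) px
  c3 = (257.246801, 342.930612) px
Planar DLT: solve 8×8 A·h = b for H (H[2,2]=1):
  H  [+809.90134 -0.45303 +332.46930]
  H  [+162.24606 +585.39552 +403.60379]
  H  [+0.05131 +0.64829 +1.00000]
B = K⁻¹H; ‖b₁‖=1.061628, ‖b₂‖=1.061628; λ = 2/(‖b₁‖+‖b₂‖) = 0.941949, sign → tz>0 ⇒ λ=+0.941949
r₁ = λ·B[:,0] = (+0.96365,+0.26276,+0.04833); r₂ = λ·B[:,1] = (-0.23668,+0.75570,+0.61066)
r₃ = r₁×r₂ = (+0.12393,-0.59990,+0.79042); SVD([r₁ r₂ r₃]) → R = UVᵀ:
  R  [+0.96365 -0.23668 +0.12393]
  R  [+0.26276 +0.75570 -0.59990]
  R  [+0.04833 +0.61066 +0.79042]
t = (+0.03902, +0.29135, +0.94195) m
tr R = 2.509764; θ = arccos((tr R − 1)/2) = 0.715322 rad = 40.985°
axis k = ((R−Rᵀ)₃₂, (R−Rᵀ)₁₃, (R−Rᵀ)₂₁) / (2 sinθ) = (+0.922880, +0.057630, +0.380751)
rvec = θ·k = (+0.660156, +0.041224, +0.272359)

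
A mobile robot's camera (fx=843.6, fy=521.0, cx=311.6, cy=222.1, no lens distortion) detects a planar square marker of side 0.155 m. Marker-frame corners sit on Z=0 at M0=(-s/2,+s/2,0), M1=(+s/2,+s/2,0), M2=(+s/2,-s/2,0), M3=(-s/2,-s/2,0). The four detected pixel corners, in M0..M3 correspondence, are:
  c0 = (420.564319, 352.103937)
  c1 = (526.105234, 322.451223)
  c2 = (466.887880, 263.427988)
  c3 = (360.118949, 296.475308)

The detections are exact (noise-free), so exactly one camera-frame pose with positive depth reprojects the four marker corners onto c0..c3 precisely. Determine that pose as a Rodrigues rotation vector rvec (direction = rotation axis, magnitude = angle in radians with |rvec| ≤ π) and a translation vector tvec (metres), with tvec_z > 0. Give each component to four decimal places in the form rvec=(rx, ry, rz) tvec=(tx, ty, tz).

Intrinsics K: fx=843.6, fy=521.0, cx=311.6, cy=222.1
Marker side s = 0.155 m; corners in marker frame (Z=0):
  M0 = (-0.0775, +0.0775, 0)
  M1 = (+0.0775, +0.0775, 0)
  M2 = (+0.0775, -0.0775, 0)
  M3 = (-0.0775, -0.0775, 0)
Detected image corners:
  c0 = (420.564319, 352.103937) px
  c1 = (526.105234, 322.451223) px
  c2 = (466.887880, 263.427988) px
  c3 = (360.118949, 296.475308) px
Planar DLT: solve 8×8 A·h = b for H (H[2,2]=1):
  H  [+569.14632 +484.36911 +442.86005]
  H  [-282.56540 +438.02530 +309.42382]
  H  [-0.26083 +0.22164 +1.00000]
B = K⁻¹H; ‖b₁‖=0.921076, ‖b₂‖=0.921076; λ = 2/(‖b₁‖+‖b₂‖) = 1.085686, sign → tz>0 ⇒ λ=+1.085686
r₁ = λ·B[:,0] = (+0.83707,-0.46811,-0.28318); r₂ = λ·B[:,1] = (+0.53448,+0.81020,+0.24063)
r₃ = r₁×r₂ = (+0.11679,-0.35278,+0.92839); SVD([r₁ r₂ r₃]) → R = UVᵀ:
  R  [+0.83707 +0.53448 +0.11679]
  R  [-0.46811 +0.81020 -0.35278]
  R  [-0.28318 +0.24063 +0.92839]
t = (+0.16893, +0.18197, +1.08569) m
tr R = 2.575658; θ = arccos((tr R − 1)/2) = 0.663521 rad = 38.017°
axis k = ((R−Rᵀ)₃₂, (R−Rᵀ)₁₃, (R−Rᵀ)₂₁) / (2 sinθ) = (+0.481750, +0.324703, -0.813932)
rvec = θ·k = (+0.319651, +0.215447, -0.540060)

rvec=(0.3197, 0.2154, -0.5401) tvec=(0.1689, 0.1820, 1.0857)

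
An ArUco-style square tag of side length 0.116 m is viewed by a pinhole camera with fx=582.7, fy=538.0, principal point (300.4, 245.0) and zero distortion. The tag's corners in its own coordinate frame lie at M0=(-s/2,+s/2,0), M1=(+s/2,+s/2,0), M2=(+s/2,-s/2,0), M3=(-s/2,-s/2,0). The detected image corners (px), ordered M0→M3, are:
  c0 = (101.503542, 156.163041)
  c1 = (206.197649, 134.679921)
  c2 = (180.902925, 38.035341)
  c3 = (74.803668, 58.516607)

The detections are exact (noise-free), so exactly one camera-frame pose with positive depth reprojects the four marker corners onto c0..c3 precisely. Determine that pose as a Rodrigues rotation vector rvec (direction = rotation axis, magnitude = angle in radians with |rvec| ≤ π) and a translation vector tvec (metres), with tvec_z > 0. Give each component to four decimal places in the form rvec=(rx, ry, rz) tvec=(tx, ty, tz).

rvec=(0.0478, -0.0748, -0.2328) tvec=(-0.1732, -0.1745, 0.6343)

Intrinsics K: fx=582.7, fy=538.0, cx=300.4, cy=245.0
Marker side s = 0.116 m; corners in marker frame (Z=0):
  M0 = (-0.0580, +0.0580, 0)
  M1 = (+0.0580, +0.0580, 0)
  M2 = (+0.0580, -0.0580, 0)
  M3 = (-0.0580, -0.0580, 0)
Detected image corners:
  c0 = (101.503542, 156.163041) px
  c1 = (206.197649, 134.679921) px
  c2 = (180.902925, 38.035341) px
  c3 = (74.803668, 58.516607) px
Planar DLT: solve 8×8 A·h = b for H (H[2,2]=1):
  H  [+923.76965 +236.51362 +141.24854]
  H  [-170.44578 +845.98574 +97.03178]
  H  [+0.10798 +0.08830 +1.00000]
B = K⁻¹H; ‖b₁‖=1.576537, ‖b₂‖=1.576537; λ = 2/(‖b₁‖+‖b₂‖) = 0.634302, sign → tz>0 ⇒ λ=+0.634302
r₁ = λ·B[:,0] = (+0.97027,-0.23214,+0.06849); r₂ = λ·B[:,1] = (+0.22858,+0.97191,+0.05601)
r₃ = r₁×r₂ = (-0.07957,-0.03869,+0.99608); SVD([r₁ r₂ r₃]) → R = UVᵀ:
  R  [+0.97027 +0.22858 -0.07957]
  R  [-0.23214 +0.97191 -0.03869]
  R  [+0.06849 +0.05601 +0.99608]
t = (-0.17325, -0.17445, +0.63430) m
tr R = 2.938257; θ = arccos((tr R − 1)/2) = 0.249125 rad = 14.274°
axis k = ((R−Rᵀ)₃₂, (R−Rᵀ)₁₃, (R−Rᵀ)₂₁) / (2 sinθ) = (+0.192033, -0.300249, -0.934331)
rvec = θ·k = (+0.047840, -0.074800, -0.232765)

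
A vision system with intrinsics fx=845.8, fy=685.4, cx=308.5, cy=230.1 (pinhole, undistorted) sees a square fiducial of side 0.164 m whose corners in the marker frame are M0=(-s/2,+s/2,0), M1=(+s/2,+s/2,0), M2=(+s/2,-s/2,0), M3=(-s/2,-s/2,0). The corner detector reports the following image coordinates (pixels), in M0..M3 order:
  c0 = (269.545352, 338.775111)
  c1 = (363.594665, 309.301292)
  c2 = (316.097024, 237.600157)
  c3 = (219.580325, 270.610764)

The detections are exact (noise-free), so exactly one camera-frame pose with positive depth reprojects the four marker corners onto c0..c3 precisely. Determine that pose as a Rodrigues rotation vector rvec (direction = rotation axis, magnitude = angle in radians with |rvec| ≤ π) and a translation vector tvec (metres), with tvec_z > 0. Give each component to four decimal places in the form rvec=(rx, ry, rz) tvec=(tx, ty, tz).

rvec=(0.3937, 0.1767, -0.4408) tvec=(-0.0252, 0.1129, 1.2901)

Intrinsics K: fx=845.8, fy=685.4, cx=308.5, cy=230.1
Marker side s = 0.164 m; corners in marker frame (Z=0):
  M0 = (-0.0820, +0.0820, 0)
  M1 = (+0.0820, +0.0820, 0)
  M2 = (+0.0820, -0.0820, 0)
  M3 = (-0.0820, -0.0820, 0)
Detected image corners:
  c0 = (269.545352, 338.775111) px
  c1 = (363.594665, 309.301292) px
  c2 = (316.097024, 237.600157) px
  c3 = (219.580325, 270.610764) px
Planar DLT: solve 8×8 A·h = b for H (H[2,2]=1):
  H  [+524.26376 +372.33322 +291.96132]
  H  [-246.23938 +500.51470 +290.05646]
  H  [-0.19360 +0.25691 +1.00000]
B = K⁻¹H; ‖b₁‖=0.775119, ‖b₂‖=0.775119; λ = 2/(‖b₁‖+‖b₂‖) = 1.290124, sign → tz>0 ⇒ λ=+1.290124
r₁ = λ·B[:,0] = (+0.89078,-0.37964,-0.24977); r₂ = λ·B[:,1] = (+0.44704,+0.83084,+0.33145)
r₃ = r₁×r₂ = (+0.08169,-0.40691,+0.90981); SVD([r₁ r₂ r₃]) → R = UVᵀ:
  R  [+0.89078 +0.44704 +0.08169]
  R  [-0.37964 +0.83084 -0.40691]
  R  [-0.24977 +0.33145 +0.90981]
t = (-0.02523, +0.11286, +1.29012) m
tr R = 2.631430; θ = arccos((tr R − 1)/2) = 0.616832 rad = 35.342°
axis k = ((R−Rᵀ)₃₂, (R−Rᵀ)₁₃, (R−Rᵀ)₂₁) / (2 sinθ) = (+0.638217, +0.286505, -0.714558)
rvec = θ·k = (+0.393673, +0.176726, -0.440763)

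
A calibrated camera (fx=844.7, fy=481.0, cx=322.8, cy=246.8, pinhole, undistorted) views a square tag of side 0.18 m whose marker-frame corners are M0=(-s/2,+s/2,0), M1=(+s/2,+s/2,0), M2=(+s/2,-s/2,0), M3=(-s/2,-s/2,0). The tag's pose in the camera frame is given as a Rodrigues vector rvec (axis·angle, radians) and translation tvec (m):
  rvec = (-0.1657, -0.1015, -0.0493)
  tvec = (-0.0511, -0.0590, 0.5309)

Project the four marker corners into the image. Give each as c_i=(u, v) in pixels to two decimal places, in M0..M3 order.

Intrinsics K: fx=844.7, fy=481.0, cx=322.8, cy=246.8
Marker side s = 0.18 m; corners in marker frame (Z=0):
  M0 = (-0.0900, +0.0900, 0)
  M1 = (+0.0900, +0.0900, 0)
  M2 = (+0.0900, -0.0900, 0)
  M3 = (-0.0900, -0.0900, 0)
rvec = (-0.1657, -0.1015, -0.0493), |rvec| = θ = 0.20047 rad = 11.486°
Rodrigues: sinθ=0.19913, 1−cosθ=0.02003; R = I + sinθ·[k]× + (1−cosθ)·[k]×²:
    [+0.99365 +0.05735 -0.09675]
    [-0.04059 +0.98511 +0.16709]
    [+0.10489 -0.16210 +0.98118]
t = (-0.0511, -0.0590, 0.5309) m
M0: Pc = R·M0+t = (-0.13537, +0.03331, +0.50687); u = 844.7·(-0.13537)/0.50687 + 322.8 = 97.2104, v = 481.0·(+0.03331)/0.50687 + 246.8 = 278.4123
M1: Pc = R·M1+t = (+0.04349, +0.02601, +0.52575); u = 844.7·(+0.04349)/0.52575 + 322.8 = 392.6743, v = 481.0·(+0.02601)/0.52575 + 246.8 = 270.5929
M2: Pc = R·M2+t = (+0.03317, -0.15131, +0.55493); u = 844.7·(+0.03317)/0.55493 + 322.8 = 373.2865, v = 481.0·(-0.15131)/0.55493 + 246.8 = 115.6457
M3: Pc = R·M3+t = (-0.14569, -0.14401, +0.53605); u = 844.7·(-0.14569)/0.53605 + 322.8 = 93.2222, v = 481.0·(-0.14401)/0.53605 + 246.8 = 117.5820

c0=(97.21, 278.41) c1=(392.67, 270.59) c2=(373.29, 115.65) c3=(93.22, 117.58)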